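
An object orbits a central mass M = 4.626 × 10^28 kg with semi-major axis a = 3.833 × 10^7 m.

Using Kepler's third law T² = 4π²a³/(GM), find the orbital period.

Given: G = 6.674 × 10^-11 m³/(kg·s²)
M = 4.626 × 10^28 kg
GM = G × M = 6.674 × 10^-11 × 4.626 × 10^28 = 3.08739 × 10^18 m³/s²
a = 3.833 × 10^7 m
a³ = 5.6314 × 10^22 m³
T = 2π √(a³/GM) = 2π √((5.6314 × 10^22) / (3.08739 × 10^18)) = 2π × 135.056 s
T = 848.579 s ≈ 14.14 minutes

Final answer: 14.14 minutes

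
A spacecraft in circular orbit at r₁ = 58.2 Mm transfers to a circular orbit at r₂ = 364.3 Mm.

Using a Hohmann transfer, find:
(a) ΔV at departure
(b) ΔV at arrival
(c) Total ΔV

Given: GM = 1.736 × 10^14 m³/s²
r₁ = 58.2 Mm = 5.82 × 10^7 m
r₂ = 364.3 Mm = 3.643 × 10^8 m
GM = 1.736 × 10^14 m³/s²
Transfer ellipse: a_t = (r₁ + r₂)/2 = 2.1125 × 10^8 m
Circular speed at r₁: v₁ = √(GM/r₁) = 1727.08 m/s
Transfer speed at r₁ (periapsis): v₁ₜ = √(GM(2/r₁ − 1/a_t)) = 2268.01 m/s
(a) ΔV₁ = v₁ₜ − v₁ = 540.924 m/s ≈ 540.9 m/s
Circular speed at r₂: v₂ = √(GM/r₂) = 690.312 m/s
Transfer speed at r₂ (apoapsis): v₂ₜ = √(GM(2/r₂ − 1/a_t)) = 362.333 m/s
(b) ΔV₂ = v₂ − v₂ₜ = 327.978 m/s ≈ 328 m/s
(c) ΔV_total = ΔV₁ + ΔV₂ = 868.903 m/s ≈ 868.9 m/s

Final answer:
(a) ΔV₁ = 540.9 m/s
(b) ΔV₂ = 328 m/s
(c) ΔV_total = 868.9 m/s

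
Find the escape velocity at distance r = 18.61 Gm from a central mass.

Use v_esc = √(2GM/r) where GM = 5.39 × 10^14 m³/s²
r = 18.61 Gm = 1.861 × 10^10 m
GM = 5.39 × 10^14 m³/s²
2GM/r = 2 × (5.39 × 10^14) / (1.861 × 10^10) = 57925.8 m²/s²
v_esc = √(2GM/r) = 240.678 m/s ≈ 240.7 m/s

Final answer: 240.7 m/s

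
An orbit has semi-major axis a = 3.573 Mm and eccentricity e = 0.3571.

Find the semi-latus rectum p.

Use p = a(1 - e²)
a = 3.573 Mm = 3.573 × 10^6 m
e = 0.3571,  e² = 0.12752,  1 − e² = 0.87248
p = a(1 − e²) = 3.573 × 10^6 m × 0.87248 = 3.11737 × 10^6 m ≈ 3.117 Mm

Final answer: p = 3.117 Mm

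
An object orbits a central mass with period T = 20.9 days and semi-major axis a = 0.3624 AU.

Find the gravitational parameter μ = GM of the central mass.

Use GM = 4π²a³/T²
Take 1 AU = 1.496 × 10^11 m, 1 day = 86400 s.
T = 20.9 days = 1.80576 × 10^6 s
a = 0.3624 AU = 5.4215 × 10^10 m
a³ = 1.59353 × 10^32 m³
T² = 3.26077 × 10^12 s²
GM = 4π² × (1.59353 × 10^32) / (3.26077 × 10^12) = 1.9293 × 10^21 m³/s²
GM ≈ 1.929 × 10^21 m³/s²

Final answer: GM = 1.929 × 10^21 m³/s²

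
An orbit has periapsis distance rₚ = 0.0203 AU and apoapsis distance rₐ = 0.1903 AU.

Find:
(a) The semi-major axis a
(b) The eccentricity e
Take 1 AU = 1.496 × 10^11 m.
rₚ = 0.0203 AU = 3.03688 × 10^9 m
rₐ = 0.1903 AU = 2.84689 × 10^10 m
(a) a = (rₚ + rₐ)/2 = 1.57529 × 10^10 m ≈ 0.1053 AU
(b) e = (rₐ − rₚ)/(rₐ + rₚ) = (2.5432 × 10^10) / (3.15058 × 10^10) = 0.807217

Final answer:
(a) a = 0.1053 AU
(b) e = 0.8072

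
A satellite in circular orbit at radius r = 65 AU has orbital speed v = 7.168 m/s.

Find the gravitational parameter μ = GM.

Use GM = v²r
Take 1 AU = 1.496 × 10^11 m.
r = 65 AU = 9.724 × 10^12 m
v = 7.168 m/s
v² = 51.3802 m²/s²
GM = v²r = 51.3802 × 9.724 × 10^12 = 4.99621 × 10^14 m³/s²
GM ≈ 4.996 × 10^14 m³/s²

Final answer: GM = 4.996 × 10^14 m³/s²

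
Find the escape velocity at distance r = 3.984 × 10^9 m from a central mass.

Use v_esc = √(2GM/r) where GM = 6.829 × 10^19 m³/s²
r = 3.984 × 10^9 m
GM = 6.829 × 10^19 m³/s²
2GM/r = 2 × (6.829 × 10^19) / (3.984 × 10^9) = 3.42821 × 10^10 m²/s²
v_esc = √(2GM/r) = 185154 m/s ≈ 185.2 km/s

Final answer: 185.2 km/s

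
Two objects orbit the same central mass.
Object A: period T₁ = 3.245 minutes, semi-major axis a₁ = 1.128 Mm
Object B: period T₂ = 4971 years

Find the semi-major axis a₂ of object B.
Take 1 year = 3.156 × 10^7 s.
T₁ = 3.245 minutes = 194.7 s
T₂ = 4971 years = 1.56885 × 10^11 s
a₁ = 1.128 Mm = 1.128 × 10^6 m
Kepler's third law: (T₂/T₁)² = (a₂/a₁)³  ⇒  a₂ = a₁ (T₂/T₁)^(2/3)
T₂/T₁ = 8.05777 × 10^8
(T₂/T₁)^(2/3) = 865918
a₂ = 1.128 × 10^6 m × 865918 = 9.76755 × 10^11 m ≈ 976.8 Gm

Final answer: a₂ = 976.8 Gm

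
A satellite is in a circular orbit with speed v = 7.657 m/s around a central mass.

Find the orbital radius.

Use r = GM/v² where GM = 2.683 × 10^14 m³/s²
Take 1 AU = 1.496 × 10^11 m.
v = 7.657 m/s
GM = 2.683 × 10^14 m³/s²
v² = 58.6296 m²/s²
r = GM/v² = (2.683 × 10^14) / 58.6296 = 4.57618 × 10^12 m ≈ 30.59 AU

Final answer: 30.59 AU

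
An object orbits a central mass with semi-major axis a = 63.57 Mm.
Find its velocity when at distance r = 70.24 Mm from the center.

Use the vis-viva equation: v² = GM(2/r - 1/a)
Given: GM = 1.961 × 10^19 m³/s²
a = 63.57 Mm = 6.357 × 10^7 m
r = 70.24 Mm = 7.024 × 10^7 m
GM = 1.961 × 10^19 m³/s²
2/r − 1/a = 2.84738 × 10^-8 − 1.57307 × 10^-8 = 1.27431 × 10^-8 m⁻¹
v² = GM (2/r − 1/a) = 2.49892 × 10^11 m²/s²
v = 499892 m/s ≈ 499.9 km/s

Final answer: 499.9 km/s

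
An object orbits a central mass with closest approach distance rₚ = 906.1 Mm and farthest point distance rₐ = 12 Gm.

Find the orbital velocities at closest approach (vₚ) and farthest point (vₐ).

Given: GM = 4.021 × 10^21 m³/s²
rₚ = 906.1 Mm = 9.061 × 10^8 m
rₐ = 12 Gm = 1.2 × 10^10 m
GM = 4.021 × 10^21 m³/s²
a = (rₚ + rₐ)/2 = 6.45305 × 10^9 m
Vis-viva: v² = GM (2/r − 1/a)
vₚ² = 4.021 × 10^21 × (2.20726 × 10^-9 − 1.54965 × 10^-10) = 8.25228 × 10^12 m²/s²
vₚ = 2.87268 × 10^6 m/s ≈ 2873 km/s
vₐ² = 4.021 × 10^21 × (1.66667 × 10^-10 − 1.54965 × 10^-10) = 4.70505 × 10^10 m²/s²
vₐ = 216911 m/s ≈ 216.9 km/s

Final answer: vₚ = 2873 km/s, vₐ = 216.9 km/s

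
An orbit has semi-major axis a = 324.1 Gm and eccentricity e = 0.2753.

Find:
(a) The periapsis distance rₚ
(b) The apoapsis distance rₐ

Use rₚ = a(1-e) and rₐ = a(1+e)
a = 324.1 Gm = 3.241 × 10^11 m
e = 0.2753:  1 − e = 0.7247,  1 + e = 1.2753
(a) rₚ = a(1 − e) = 3.241 × 10^11 m × 0.7247 = 2.34875 × 10^11 m ≈ 234.9 Gm
(b) rₐ = a(1 + e) = 3.241 × 10^11 m × 1.2753 = 4.13325 × 10^11 m ≈ 413.3 Gm

Final answer:
(a) rₚ = 234.9 Gm
(b) rₐ = 413.3 Gm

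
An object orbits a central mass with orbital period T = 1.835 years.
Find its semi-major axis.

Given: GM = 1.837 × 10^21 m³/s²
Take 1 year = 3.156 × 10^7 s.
T = 1.835 years = 5.79126 × 10^7 s
GM = 1.837 × 10^21 m³/s²
Kepler's third law: a³ = GM T² / (4π²)
T² = 3.35387 × 10^15 s²
a³ = (1.837 × 10^21) × (3.35387 × 10^15) / (4π²) = 1.56061 × 10^35 m³
a = (a³)^(1/3) = 5.38392 × 10^11 m ≈ 5.384 × 10^11 m

Final answer: 5.384 × 10^11 m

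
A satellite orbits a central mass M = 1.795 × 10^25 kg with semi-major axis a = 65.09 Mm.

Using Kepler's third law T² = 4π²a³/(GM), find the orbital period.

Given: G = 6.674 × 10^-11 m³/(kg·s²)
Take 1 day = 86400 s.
M = 1.795 × 10^25 kg
GM = G × M = 6.674 × 10^-11 × 1.795 × 10^25 = 1.19798 × 10^15 m³/s²
a = 65.09 Mm = 6.509 × 10^7 m
a³ = 2.75767 × 10^23 m³
T = 2π √(a³/GM) = 2π √((2.75767 × 10^23) / (1.19798 × 10^15)) = 2π × 15172.1 s
T = 95329.2 s ≈ 1.103 days

Final answer: 1.103 days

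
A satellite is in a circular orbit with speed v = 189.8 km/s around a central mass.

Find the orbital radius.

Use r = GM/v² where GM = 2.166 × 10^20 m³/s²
v = 189.8 km/s = 189800 m/s
GM = 2.166 × 10^20 m³/s²
v² = 3.6024 × 10^10 m²/s²
r = GM/v² = (2.166 × 10^20) / (3.6024 × 10^10) = 6.01265 × 10^9 m ≈ 6.013 Gm

Final answer: 6.013 Gm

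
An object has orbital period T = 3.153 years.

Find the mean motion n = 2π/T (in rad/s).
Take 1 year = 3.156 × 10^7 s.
T = 3.153 years = 9.95087 × 10^7 s
n = 2π / (9.95087 × 10^7 s) = 6.31421 × 10^-8 rad/s ≈ 6.314 × 10^-8 rad/s

Final answer: n = 6.314 × 10^-8 rad/s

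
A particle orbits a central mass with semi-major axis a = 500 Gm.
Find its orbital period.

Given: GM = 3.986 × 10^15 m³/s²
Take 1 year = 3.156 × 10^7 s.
a = 500 Gm = 5 × 10^11 m
GM = 3.986 × 10^15 m³/s²
a³ = 1.25 × 10^35 m³
T = 2π √(a³/GM) = 2π √((1.25 × 10^35) / (3.986 × 10^15)) = 2π × 5.59998 × 10^9 s
T = 3.51857 × 10^10 s ≈ 1115 years

Final answer: 1115 years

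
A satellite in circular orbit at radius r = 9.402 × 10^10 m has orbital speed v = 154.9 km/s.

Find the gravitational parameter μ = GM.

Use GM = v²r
r = 9.402 × 10^10 m
v = 154.9 km/s = 154900 m/s
v² = 2.3994 × 10^10 m²/s²
GM = v²r = 2.3994 × 10^10 × 9.402 × 10^10 = 2.25592 × 10^21 m³/s²
GM ≈ 2.256 × 10^21 m³/s²

Final answer: GM = 2.256 × 10^21 m³/s²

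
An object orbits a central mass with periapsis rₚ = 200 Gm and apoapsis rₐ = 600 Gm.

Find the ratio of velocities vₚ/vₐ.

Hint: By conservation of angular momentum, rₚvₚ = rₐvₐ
rₚ = 200 Gm = 2 × 10^11 m
rₐ = 600 Gm = 6 × 10^11 m
rₚvₚ = rₐvₐ  ⇒  vₚ/vₐ = rₐ/rₚ
vₚ/vₐ = (6 × 10^11) / (2 × 10^11) = 3

Final answer: vₚ/vₐ = 3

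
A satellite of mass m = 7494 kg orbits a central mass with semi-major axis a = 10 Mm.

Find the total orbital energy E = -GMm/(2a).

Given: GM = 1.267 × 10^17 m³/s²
a = 10 Mm = 1 × 10^7 m
GM = 1.267 × 10^17 m³/s²
2a = 2 × 10^7 m
GMm = 1.267 × 10^17 × 7494 = 9.4949 × 10^20 m³·kg/s²
E = −GMm/(2a) = -4.74745 × 10^13 J ≈ -47.47 TJ

Final answer: -47.47 TJ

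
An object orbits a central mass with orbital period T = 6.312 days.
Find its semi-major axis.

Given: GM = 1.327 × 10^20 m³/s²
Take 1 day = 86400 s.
T = 6.312 days = 545357 s
GM = 1.327 × 10^20 m³/s²
Kepler's third law: a³ = GM T² / (4π²)
T² = 2.97414 × 10^11 s²
a³ = (1.327 × 10^20) × (2.97414 × 10^11) / (4π²) = 9.99707 × 10^29 m³
a = (a³)^(1/3) = 9.99902 × 10^9 m ≈ 9.999 Gm

Final answer: 9.999 Gm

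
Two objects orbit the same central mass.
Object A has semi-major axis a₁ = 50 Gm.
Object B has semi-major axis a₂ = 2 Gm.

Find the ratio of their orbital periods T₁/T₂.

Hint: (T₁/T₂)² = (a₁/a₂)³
a₁ = 50 Gm = 5 × 10^10 m
a₂ = 2 Gm = 2 × 10^9 m
a₁/a₂ = 25
T₁/T₂ = (a₁/a₂)^(3/2) = (25)^1.5 = 125

Final answer: T₁/T₂ = 125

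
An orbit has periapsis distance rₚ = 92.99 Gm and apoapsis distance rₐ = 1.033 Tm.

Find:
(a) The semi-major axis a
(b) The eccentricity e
rₚ = 92.99 Gm = 9.299 × 10^10 m
rₐ = 1.033 Tm = 1.033 × 10^12 m
(a) a = (rₚ + rₐ)/2 = 5.62995 × 10^11 m ≈ 563 Gm
(b) e = (rₐ − rₚ)/(rₐ + rₚ) = (9.4001 × 10^11) / (1.12599 × 10^12) = 0.83483

Final answer:
(a) a = 563 Gm
(b) e = 0.8348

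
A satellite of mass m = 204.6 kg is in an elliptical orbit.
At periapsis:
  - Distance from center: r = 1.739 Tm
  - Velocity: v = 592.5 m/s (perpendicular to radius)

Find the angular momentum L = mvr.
r = 1.739 Tm = 1.739 × 10^12 m
v = 592.5 m/s
vr = 592.5 × 1.739 × 10^12 = 1.03036 × 10^15 m²/s
L = m × vr = 204.6 × 1.03036 × 10^15 = 2.10811 × 10^17 kg·m²/s ≈ 2.108 × 10^17 kg·m²/s

Final answer: L = 2.108 × 10^17 kg·m²/s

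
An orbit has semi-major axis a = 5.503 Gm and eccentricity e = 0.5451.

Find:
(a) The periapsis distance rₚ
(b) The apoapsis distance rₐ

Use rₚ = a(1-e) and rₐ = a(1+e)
a = 5.503 Gm = 5.503 × 10^9 m
e = 0.5451:  1 − e = 0.4549,  1 + e = 1.5451
(a) rₚ = a(1 − e) = 5.503 × 10^9 m × 0.4549 = 2.50331 × 10^9 m ≈ 2.503 Gm
(b) rₐ = a(1 + e) = 5.503 × 10^9 m × 1.5451 = 8.50269 × 10^9 m ≈ 8.503 Gm

Final answer:
(a) rₚ = 2.503 Gm
(b) rₐ = 8.503 Gm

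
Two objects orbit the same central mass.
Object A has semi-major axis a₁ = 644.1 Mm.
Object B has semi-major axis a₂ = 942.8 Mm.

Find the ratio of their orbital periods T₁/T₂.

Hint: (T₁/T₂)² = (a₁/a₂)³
a₁ = 644.1 Mm = 6.441 × 10^8 m
a₂ = 942.8 Mm = 9.428 × 10^8 m
a₁/a₂ = 0.683178
T₁/T₂ = (a₁/a₂)^(3/2) = (0.683178)^1.5 = 0.564678

Final answer: T₁/T₂ = 0.5647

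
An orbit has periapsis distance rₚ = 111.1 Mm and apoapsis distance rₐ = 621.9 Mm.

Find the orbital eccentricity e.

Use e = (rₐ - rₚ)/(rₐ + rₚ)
rₚ = 111.1 Mm = 1.111 × 10^8 m
rₐ = 621.9 Mm = 6.219 × 10^8 m
rₐ − rₚ = 5.108 × 10^8 m
rₐ + rₚ = 7.33 × 10^8 m
e = (rₐ − rₚ)/(rₐ + rₚ) = 0.696862

Final answer: e = 0.6969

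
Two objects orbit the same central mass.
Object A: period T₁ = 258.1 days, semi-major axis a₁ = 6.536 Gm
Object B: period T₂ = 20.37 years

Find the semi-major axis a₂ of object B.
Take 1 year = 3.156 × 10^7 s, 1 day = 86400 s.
T₁ = 258.1 days = 2.22998 × 10^7 s
T₂ = 20.37 years = 6.42877 × 10^8 s
a₁ = 6.536 Gm = 6.536 × 10^9 m
Kepler's third law: (T₂/T₁)² = (a₂/a₁)³  ⇒  a₂ = a₁ (T₂/T₁)^(2/3)
T₂/T₁ = 28.8288
(T₂/T₁)^(2/3) = 9.40194
a₂ = 6.536 × 10^9 m × 9.40194 = 6.14511 × 10^10 m ≈ 61.45 Gm

Final answer: a₂ = 61.45 Gm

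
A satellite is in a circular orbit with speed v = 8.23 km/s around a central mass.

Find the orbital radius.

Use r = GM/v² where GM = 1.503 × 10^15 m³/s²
v = 8.23 km/s = 8230 m/s
GM = 1.503 × 10^15 m³/s²
v² = 6.77329 × 10^7 m²/s²
r = GM/v² = (1.503 × 10^15) / (6.77329 × 10^7) = 2.21901 × 10^7 m ≈ 2.219 × 10^7 m

Final answer: 2.219 × 10^7 m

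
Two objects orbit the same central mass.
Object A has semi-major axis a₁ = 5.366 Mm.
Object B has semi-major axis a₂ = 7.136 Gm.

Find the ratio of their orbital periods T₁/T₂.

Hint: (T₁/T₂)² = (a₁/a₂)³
a₁ = 5.366 Mm = 5.366 × 10^6 m
a₂ = 7.136 Gm = 7.136 × 10^9 m
a₁/a₂ = 0.000751962
T₁/T₂ = (a₁/a₂)^(3/2) = (0.000751962)^1.5 = 2.06202 × 10^-5

Final answer: T₁/T₂ = 2.062 × 10^-5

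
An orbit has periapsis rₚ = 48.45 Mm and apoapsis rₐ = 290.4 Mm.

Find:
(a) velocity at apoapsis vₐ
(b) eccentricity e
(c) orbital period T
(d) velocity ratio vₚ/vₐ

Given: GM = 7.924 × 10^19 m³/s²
rₚ = 48.45 Mm = 4.845 × 10^7 m
rₐ = 290.4 Mm = 2.904 × 10^8 m
GM = 7.924 × 10^19 m³/s²
a = (rₚ + rₐ)/2 = 1.69425 × 10^8 m
e = (rₐ − rₚ)/(rₐ + rₚ) = (2.4195 × 10^8) / (3.3885 × 10^8) = 0.714033
(a) vₐ² = GM (2/rₐ − 1/a) = 7.924 × 10^19 × (6.88705 × 10^-9 − 5.90232 × 10^-9) = 7.80305 × 10^10 m²/s²;  vₐ = 279339 m/s ≈ 279.3 km/s
(b) e = 0.714033 ≈ 0.714
(c) a³ = 4.86332 × 10^24 m³;  T = 2π √(a³/GM) = 2π × 247.739 s = 1556.59 s ≈ 25.94 minutes
(d) vₚ/vₐ = rₐ/rₚ (angular momentum) = (2.904 × 10^8) / (4.845 × 10^7) = 5.99381 ≈ 5.994

Final answer:
(a) velocity at apoapsis vₐ = 279.3 km/s
(b) eccentricity e = 0.714
(c) orbital period T = 25.94 minutes
(d) velocity ratio vₚ/vₐ = 5.994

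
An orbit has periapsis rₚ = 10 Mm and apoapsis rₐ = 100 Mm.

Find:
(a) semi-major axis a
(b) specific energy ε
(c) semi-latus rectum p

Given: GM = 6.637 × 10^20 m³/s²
rₚ = 10 Mm = 1 × 10^7 m
rₐ = 100 Mm = 1 × 10^8 m
GM = 6.637 × 10^20 m³/s²
a = (rₚ + rₐ)/2 = 5.5 × 10^7 m
e = (rₐ − rₚ)/(rₐ + rₚ) = (9 × 10^7) / (1.1 × 10^8) = 0.818182
(a) a = 5.5 × 10^7 m ≈ 55 Mm
(b) 2a = 1.1 × 10^8 m;  ε = −GM/(2a) = -6.03364 × 10^12 J/kg ≈ -6034 GJ/kg
(c) 1 − e² = 0.330579;  p = a(1 − e²) = 5.5 × 10^7 × 0.330579 = 1.81818 × 10^7 m ≈ 18.18 Mm

Final answer:
(a) semi-major axis a = 55 Mm
(b) specific energy ε = -6034 GJ/kg
(c) semi-latus rectum p = 18.18 Mm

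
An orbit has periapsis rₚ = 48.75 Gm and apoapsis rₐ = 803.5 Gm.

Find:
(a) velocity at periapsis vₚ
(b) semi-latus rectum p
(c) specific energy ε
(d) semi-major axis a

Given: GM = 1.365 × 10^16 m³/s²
rₚ = 48.75 Gm = 4.875 × 10^10 m
rₐ = 803.5 Gm = 8.035 × 10^11 m
GM = 1.365 × 10^16 m³/s²
a = (rₚ + rₐ)/2 = 4.26125 × 10^11 m
e = (rₐ − rₚ)/(rₐ + rₚ) = (7.5475 × 10^11) / (8.5225 × 10^11) = 0.885597
(a) vₚ² = GM (2/rₚ − 1/a) = 1.365 × 10^16 × (4.10256 × 10^-11 − 2.34673 × 10^-12) = 527967 m²/s²;  vₚ = 726.613 m/s ≈ 726.6 m/s
(b) 1 − e² = 0.215718;  p = a(1 − e²) = 4.26125 × 10^11 × 0.215718 = 9.19229 × 10^10 m ≈ 91.92 Gm
(c) 2a = 8.5225 × 10^11 m;  ε = −GM/(2a) = -16016.4 J/kg ≈ -16.02 kJ/kg
(d) a = 4.26125 × 10^11 m ≈ 426.1 Gm

Final answer:
(a) velocity at periapsis vₚ = 726.6 m/s
(b) semi-latus rectum p = 91.92 Gm
(c) specific energy ε = -16.02 kJ/kg
(d) semi-major axis a = 426.1 Gm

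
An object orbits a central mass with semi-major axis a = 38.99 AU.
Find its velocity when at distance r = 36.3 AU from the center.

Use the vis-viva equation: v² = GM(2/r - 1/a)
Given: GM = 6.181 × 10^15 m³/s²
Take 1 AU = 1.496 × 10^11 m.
a = 38.99 AU = 5.8329 × 10^12 m
r = 36.3 AU = 5.43048 × 10^12 m
GM = 6.181 × 10^15 m³/s²
2/r − 1/a = 3.68292 × 10^-13 − 1.71441 × 10^-13 = 1.9685 × 10^-13 m⁻¹
v² = GM (2/r − 1/a) = 1216.73 m²/s²
v = 34.8817 m/s ≈ 34.88 m/s

Final answer: 34.88 m/s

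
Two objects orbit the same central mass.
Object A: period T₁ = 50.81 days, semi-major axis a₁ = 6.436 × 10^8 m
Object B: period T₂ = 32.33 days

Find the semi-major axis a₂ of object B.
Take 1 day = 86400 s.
T₁ = 50.81 days = 4.38998 × 10^6 s
T₂ = 32.33 days = 2.79331 × 10^6 s
a₁ = 6.436 × 10^8 m
Kepler's third law: (T₂/T₁)² = (a₂/a₁)³  ⇒  a₂ = a₁ (T₂/T₁)^(2/3)
T₂/T₁ = 0.636292
(T₂/T₁)^(2/3) = 0.739783
a₂ = 6.436 × 10^8 m × 0.739783 = 4.76124 × 10^8 m ≈ 4.761 × 10^8 m

Final answer: a₂ = 4.761 × 10^8 m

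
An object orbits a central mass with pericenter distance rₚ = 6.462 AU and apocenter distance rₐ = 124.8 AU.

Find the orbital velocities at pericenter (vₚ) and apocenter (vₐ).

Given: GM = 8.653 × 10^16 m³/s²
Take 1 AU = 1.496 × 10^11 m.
rₚ = 6.462 AU = 9.66715 × 10^11 m
rₐ = 124.8 AU = 1.86701 × 10^13 m
GM = 8.653 × 10^16 m³/s²
a = (rₚ + rₐ)/2 = 9.8184 × 10^12 m
Vis-viva: v² = GM (2/r − 1/a)
vₚ² = 8.653 × 10^16 × (2.06886 × 10^-12 − 1.0185 × 10^-13) = 170206 m²/s²
vₚ = 412.56 m/s ≈ 412.6 m/s
vₐ² = 8.653 × 10^16 × (1.07123 × 10^-13 − 1.0185 × 10^-13) = 456.329 m²/s²
vₐ = 21.3619 m/s ≈ 21.36 m/s

Final answer: vₚ = 412.6 m/s, vₐ = 21.36 m/s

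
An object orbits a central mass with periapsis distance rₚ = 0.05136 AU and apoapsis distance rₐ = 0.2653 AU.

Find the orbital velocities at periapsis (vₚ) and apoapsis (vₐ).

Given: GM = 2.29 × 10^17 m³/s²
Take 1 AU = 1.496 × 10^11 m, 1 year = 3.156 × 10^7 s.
rₚ = 0.05136 AU = 7.68346 × 10^9 m
rₐ = 0.2653 AU = 3.96889 × 10^10 m
GM = 2.29 × 10^17 m³/s²
a = (rₚ + rₐ)/2 = 2.36862 × 10^10 m
Vis-viva: v² = GM (2/r − 1/a)
vₚ² = 2.29 × 10^17 × (2.603 × 10^-10 − 4.22187 × 10^-11) = 4.99405 × 10^7 m²/s²
vₚ = 7066.86 m/s ≈ 1.491 AU/year
vₐ² = 2.29 × 10^17 × (5.03919 × 10^-11 − 4.22187 × 10^-11) = 1.87167 × 10^6 m²/s²
vₐ = 1368.09 m/s ≈ 0.2886 AU/year

Final answer: vₚ = 1.491 AU/year, vₐ = 0.2886 AU/year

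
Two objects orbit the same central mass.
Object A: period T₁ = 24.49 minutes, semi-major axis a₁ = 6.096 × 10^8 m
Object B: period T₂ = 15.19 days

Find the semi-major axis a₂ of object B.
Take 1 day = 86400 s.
T₁ = 24.49 minutes = 1469.4 s
T₂ = 15.19 days = 1.31242 × 10^6 s
a₁ = 6.096 × 10^8 m
Kepler's third law: (T₂/T₁)² = (a₂/a₁)³  ⇒  a₂ = a₁ (T₂/T₁)^(2/3)
T₂/T₁ = 893.165
(T₂/T₁)^(2/3) = 92.7444
a₂ = 6.096 × 10^8 m × 92.7444 = 5.6537 × 10^10 m ≈ 5.654 × 10^10 m

Final answer: a₂ = 5.654 × 10^10 m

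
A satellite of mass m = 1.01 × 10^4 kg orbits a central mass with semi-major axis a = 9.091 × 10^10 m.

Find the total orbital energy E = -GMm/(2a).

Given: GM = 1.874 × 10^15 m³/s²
a = 9.091 × 10^10 m
GM = 1.874 × 10^15 m³/s²
2a = 1.8182 × 10^11 m
GMm = 1.874 × 10^15 × 10100 = 1.89274 × 10^19 m³·kg/s²
E = −GMm/(2a) = -1.041 × 10^8 J ≈ -104.1 MJ

Final answer: -104.1 MJ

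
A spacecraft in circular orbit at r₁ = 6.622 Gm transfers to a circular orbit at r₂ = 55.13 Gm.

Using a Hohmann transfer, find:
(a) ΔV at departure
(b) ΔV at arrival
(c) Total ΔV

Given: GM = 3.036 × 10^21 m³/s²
r₁ = 6.622 Gm = 6.622 × 10^9 m
r₂ = 55.13 Gm = 5.513 × 10^10 m
GM = 3.036 × 10^21 m³/s²
Transfer ellipse: a_t = (r₁ + r₂)/2 = 3.0876 × 10^10 m
Circular speed at r₁: v₁ = √(GM/r₁) = 677105 m/s
Transfer speed at r₁ (periapsis): v₁ₜ = √(GM(2/r₁ − 1/a_t)) = 904773 m/s
(a) ΔV₁ = v₁ₜ − v₁ = 227668 m/s ≈ 227.7 km/s
Circular speed at r₂: v₂ = √(GM/r₂) = 234670 m/s
Transfer speed at r₂ (apoapsis): v₂ₜ = √(GM(2/r₂ − 1/a_t)) = 108678 m/s
(b) ΔV₂ = v₂ − v₂ₜ = 125992 m/s ≈ 126 km/s
(c) ΔV_total = ΔV₁ + ΔV₂ = 353660 m/s ≈ 353.7 km/s

Final answer:
(a) ΔV₁ = 227.7 km/s
(b) ΔV₂ = 126 km/s
(c) ΔV_total = 353.7 km/s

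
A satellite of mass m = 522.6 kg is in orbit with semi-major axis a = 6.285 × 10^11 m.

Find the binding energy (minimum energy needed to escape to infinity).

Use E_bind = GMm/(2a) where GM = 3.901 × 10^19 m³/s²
a = 6.285 × 10^11 m
GM = 3.901 × 10^19 m³/s²
m = 522.6 kg
GMm = 3.901 × 10^19 × 522.6 = 2.03866 × 10^22 m³·kg/s²
2a = 1.257 × 10^12 m
E_bind = GMm/(2a) = 1.62185 × 10^10 J ≈ 16.22 GJ

Final answer: 16.22 GJ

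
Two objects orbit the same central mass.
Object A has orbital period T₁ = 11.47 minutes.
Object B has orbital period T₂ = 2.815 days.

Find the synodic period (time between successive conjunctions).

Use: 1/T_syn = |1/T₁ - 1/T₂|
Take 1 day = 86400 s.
T₁ = 11.47 minutes = 688.2 s
T₂ = 2.815 days = 243216 s
1/T₁ = 0.00145307 s⁻¹
1/T₂ = 4.11157 × 10^-6 s⁻¹
|1/T₁ − 1/T₂| = 0.00144895 s⁻¹
T_syn = 1 / |1/T₁ − 1/T₂| = 690.153 s ≈ 11.5 minutes

Final answer: T_syn = 11.5 minutes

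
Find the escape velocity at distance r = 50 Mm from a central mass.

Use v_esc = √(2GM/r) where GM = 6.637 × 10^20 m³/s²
r = 50 Mm = 5 × 10^7 m
GM = 6.637 × 10^20 m³/s²
2GM/r = 2 × (6.637 × 10^20) / (5 × 10^7) = 2.6548 × 10^13 m²/s²
v_esc = √(2GM/r) = 5.15248 × 10^6 m/s ≈ 5152 km/s

Final answer: 5152 km/s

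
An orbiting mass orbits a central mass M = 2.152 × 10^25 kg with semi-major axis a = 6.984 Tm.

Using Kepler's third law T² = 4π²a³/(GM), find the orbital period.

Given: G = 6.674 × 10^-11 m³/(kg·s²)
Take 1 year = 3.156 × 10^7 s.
M = 2.152 × 10^25 kg
GM = G × M = 6.674 × 10^-11 × 2.152 × 10^25 = 1.43624 × 10^15 m³/s²
a = 6.984 Tm = 6.984 × 10^12 m
a³ = 3.40653 × 10^38 m³
T = 2π √(a³/GM) = 2π √((3.40653 × 10^38) / (1.43624 × 10^15)) = 2π × 4.87015 × 10^11 s
T = 3.06 × 10^12 s ≈ 9.696 × 10^4 years

Final answer: 9.696 × 10^4 years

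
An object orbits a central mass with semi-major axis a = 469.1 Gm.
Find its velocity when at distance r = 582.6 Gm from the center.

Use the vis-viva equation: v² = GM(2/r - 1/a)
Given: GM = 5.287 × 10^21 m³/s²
a = 469.1 Gm = 4.691 × 10^11 m
r = 582.6 Gm = 5.826 × 10^11 m
GM = 5.287 × 10^21 m³/s²
2/r − 1/a = 3.43289 × 10^-12 − 2.13174 × 10^-12 = 1.30115 × 10^-12 m⁻¹
v² = GM (2/r − 1/a) = 6.87916 × 10^9 m²/s²
v = 82940.7 m/s ≈ 82.94 km/s

Final answer: 82.94 km/s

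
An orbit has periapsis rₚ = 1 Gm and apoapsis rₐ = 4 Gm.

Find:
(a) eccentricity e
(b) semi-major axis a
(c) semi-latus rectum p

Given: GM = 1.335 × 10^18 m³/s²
rₚ = 1 Gm = 1 × 10^9 m
rₐ = 4 Gm = 4 × 10^9 m
GM = 1.335 × 10^18 m³/s²
a = (rₚ + rₐ)/2 = 2.5 × 10^9 m
e = (rₐ − rₚ)/(rₐ + rₚ) = (3 × 10^9) / (5 × 10^9) = 0.6
(a) e = 0.6 ≈ 0.6
(b) a = 2.5 × 10^9 m ≈ 2.5 Gm
(c) 1 − e² = 0.64;  p = a(1 − e²) = 2.5 × 10^9 × 0.64 = 1.6 × 10^9 m ≈ 1.6 Gm

Final answer:
(a) eccentricity e = 0.6
(b) semi-major axis a = 2.5 Gm
(c) semi-latus rectum p = 1.6 Gm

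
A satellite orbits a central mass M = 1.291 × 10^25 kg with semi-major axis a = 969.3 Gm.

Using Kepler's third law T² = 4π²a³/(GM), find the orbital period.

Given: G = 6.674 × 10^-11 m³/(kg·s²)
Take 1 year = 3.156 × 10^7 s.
M = 1.291 × 10^25 kg
GM = G × M = 6.674 × 10^-11 × 1.291 × 10^25 = 8.61613 × 10^14 m³/s²
a = 969.3 Gm = 9.693 × 10^11 m
a³ = 9.10699 × 10^35 m³
T = 2π √(a³/GM) = 2π √((9.10699 × 10^35) / (8.61613 × 10^14)) = 2π × 3.25111 × 10^10 s
T = 2.04273 × 10^11 s ≈ 6473 years

Final answer: 6473 years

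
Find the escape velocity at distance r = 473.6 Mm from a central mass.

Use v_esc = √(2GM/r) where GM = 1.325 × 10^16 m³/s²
r = 473.6 Mm = 4.736 × 10^8 m
GM = 1.325 × 10^16 m³/s²
2GM/r = 2 × (1.325 × 10^16) / (4.736 × 10^8) = 5.59544 × 10^7 m²/s²
v_esc = √(2GM/r) = 7480.27 m/s ≈ 7.48 km/s

Final answer: 7.48 km/s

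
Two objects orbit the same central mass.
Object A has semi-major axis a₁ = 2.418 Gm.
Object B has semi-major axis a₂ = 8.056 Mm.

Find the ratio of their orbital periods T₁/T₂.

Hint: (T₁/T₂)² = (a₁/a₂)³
a₁ = 2.418 Gm = 2.418 × 10^9 m
a₂ = 8.056 Mm = 8.056 × 10^6 m
a₁/a₂ = 300.149
T₁/T₂ = (a₁/a₂)^(3/2) = (300.149)^1.5 = 5200.02

Final answer: T₁/T₂ = 5200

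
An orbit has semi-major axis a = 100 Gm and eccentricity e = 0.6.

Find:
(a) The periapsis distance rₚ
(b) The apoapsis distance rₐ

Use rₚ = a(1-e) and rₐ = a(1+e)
a = 100 Gm = 1 × 10^11 m
e = 0.6:  1 − e = 0.4,  1 + e = 1.6
(a) rₚ = a(1 − e) = 1 × 10^11 m × 0.4 = 4 × 10^10 m ≈ 40 Gm
(b) rₐ = a(1 + e) = 1 × 10^11 m × 1.6 = 1.6 × 10^11 m ≈ 160 Gm

Final answer:
(a) rₚ = 40 Gm
(b) rₐ = 160 Gm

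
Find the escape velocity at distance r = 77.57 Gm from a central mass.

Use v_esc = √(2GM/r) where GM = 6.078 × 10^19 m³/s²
r = 77.57 Gm = 7.757 × 10^10 m
GM = 6.078 × 10^19 m³/s²
2GM/r = 2 × (6.078 × 10^19) / (7.757 × 10^10) = 1.5671 × 10^9 m²/s²
v_esc = √(2GM/r) = 39586.6 m/s ≈ 39.59 km/s

Final answer: 39.59 km/s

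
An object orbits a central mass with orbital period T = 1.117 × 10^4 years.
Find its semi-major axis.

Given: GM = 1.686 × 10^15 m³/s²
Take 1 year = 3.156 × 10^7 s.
T = 1.117 × 10^4 years = 3.52525 × 10^11 s
GM = 1.686 × 10^15 m³/s²
Kepler's third law: a³ = GM T² / (4π²)
T² = 1.24274 × 10^23 s²
a³ = (1.686 × 10^15) × (1.24274 × 10^23) / (4π²) = 5.30736 × 10^36 m³
a = (a³)^(1/3) = 1.74432 × 10^12 m ≈ 1.744 Tm

Final answer: 1.744 Tm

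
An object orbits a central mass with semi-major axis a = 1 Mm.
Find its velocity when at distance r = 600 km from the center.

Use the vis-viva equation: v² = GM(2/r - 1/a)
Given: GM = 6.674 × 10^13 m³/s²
a = 1 Mm = 1 × 10^6 m
r = 600 km = 600000 m
GM = 6.674 × 10^13 m³/s²
2/r − 1/a = 3.33333 × 10^-6 − 1 × 10^-6 = 2.33333 × 10^-6 m⁻¹
v² = GM (2/r − 1/a) = 1.55727 × 10^8 m²/s²
v = 12479 m/s ≈ 12.48 km/s

Final answer: 12.48 km/s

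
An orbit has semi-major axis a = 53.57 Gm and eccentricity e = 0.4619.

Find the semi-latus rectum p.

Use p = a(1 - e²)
a = 53.57 Gm = 5.357 × 10^10 m
e = 0.4619,  e² = 0.213352,  1 − e² = 0.786648
p = a(1 − e²) = 5.357 × 10^10 m × 0.786648 = 4.21408 × 10^10 m ≈ 42.14 Gm

Final answer: p = 42.14 Gm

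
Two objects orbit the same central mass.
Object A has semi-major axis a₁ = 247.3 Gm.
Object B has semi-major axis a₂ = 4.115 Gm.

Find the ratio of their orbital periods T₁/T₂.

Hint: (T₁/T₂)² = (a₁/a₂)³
a₁ = 247.3 Gm = 2.473 × 10^11 m
a₂ = 4.115 Gm = 4.115 × 10^9 m
a₁/a₂ = 60.0972
T₁/T₂ = (a₁/a₂)^(3/2) = (60.0972)^1.5 = 465.888

Final answer: T₁/T₂ = 465.9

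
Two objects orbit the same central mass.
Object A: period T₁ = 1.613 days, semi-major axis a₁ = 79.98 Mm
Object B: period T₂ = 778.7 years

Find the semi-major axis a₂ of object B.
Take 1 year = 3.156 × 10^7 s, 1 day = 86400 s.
T₁ = 1.613 days = 139363 s
T₂ = 778.7 years = 2.45758 × 10^10 s
a₁ = 79.98 Mm = 7.998 × 10^7 m
Kepler's third law: (T₂/T₁)² = (a₂/a₁)³  ⇒  a₂ = a₁ (T₂/T₁)^(2/3)
T₂/T₁ = 176343
(T₂/T₁)^(2/3) = 3144.65
a₂ = 7.998 × 10^7 m × 3144.65 = 2.51509 × 10^11 m ≈ 251.5 Gm

Final answer: a₂ = 251.5 Gm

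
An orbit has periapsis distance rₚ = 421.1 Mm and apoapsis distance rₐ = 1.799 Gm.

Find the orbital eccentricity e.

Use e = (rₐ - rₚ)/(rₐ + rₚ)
rₚ = 421.1 Mm = 4.211 × 10^8 m
rₐ = 1.799 Gm = 1.799 × 10^9 m
rₐ − rₚ = 1.3779 × 10^9 m
rₐ + rₚ = 2.2201 × 10^9 m
e = (rₐ − rₚ)/(rₐ + rₚ) = 0.620648

Final answer: e = 0.6206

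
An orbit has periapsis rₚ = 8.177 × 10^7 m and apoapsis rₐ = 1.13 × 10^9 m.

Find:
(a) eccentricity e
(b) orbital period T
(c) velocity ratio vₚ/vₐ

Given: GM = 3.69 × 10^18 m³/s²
rₚ = 8.177 × 10^7 m
rₐ = 1.13 × 10^9 m
GM = 3.69 × 10^18 m³/s²
a = (rₚ + rₐ)/2 = 6.05885 × 10^8 m
e = (rₐ − rₚ)/(rₐ + rₚ) = (1.04823 × 10^9) / (1.21177 × 10^9) = 0.86504
(a) e = 0.86504 ≈ 0.865
(b) a³ = 2.22418 × 10^26 m³;  T = 2π √(a³/GM) = 2π × 7763.76 s = 48781.1 s ≈ 13.55 hours
(c) vₚ/vₐ = rₐ/rₚ (angular momentum) = (1.13 × 10^9) / (8.177 × 10^7) = 13.8192 ≈ 13.82

Final answer:
(a) eccentricity e = 0.865
(b) orbital period T = 13.55 hours
(c) velocity ratio vₚ/vₐ = 13.82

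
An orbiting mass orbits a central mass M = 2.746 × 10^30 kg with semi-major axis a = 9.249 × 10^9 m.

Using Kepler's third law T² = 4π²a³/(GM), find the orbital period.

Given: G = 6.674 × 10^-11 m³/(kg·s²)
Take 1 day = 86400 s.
M = 2.746 × 10^30 kg
GM = G × M = 6.674 × 10^-11 × 2.746 × 10^30 = 1.83268 × 10^20 m³/s²
a = 9.249 × 10^9 m
a³ = 7.91196 × 10^29 m³
T = 2π √(a³/GM) = 2π √((7.91196 × 10^29) / (1.83268 × 10^20)) = 2π × 65705.1 s
T = 412837 s ≈ 4.778 days

Final answer: 4.778 days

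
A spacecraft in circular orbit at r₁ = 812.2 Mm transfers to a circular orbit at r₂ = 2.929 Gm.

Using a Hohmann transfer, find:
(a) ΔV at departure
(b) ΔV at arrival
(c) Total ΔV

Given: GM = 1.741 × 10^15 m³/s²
r₁ = 812.2 Mm = 8.122 × 10^8 m
r₂ = 2.929 Gm = 2.929 × 10^9 m
GM = 1.741 × 10^15 m³/s²
Transfer ellipse: a_t = (r₁ + r₂)/2 = 1.8706 × 10^9 m
Circular speed at r₁: v₁ = √(GM/r₁) = 1464.09 m/s
Transfer speed at r₁ (periapsis): v₁ₜ = √(GM(2/r₁ − 1/a_t)) = 1832.05 m/s
(a) ΔV₁ = v₁ₜ − v₁ = 367.959 m/s ≈ 368 m/s
Circular speed at r₂: v₂ = √(GM/r₂) = 770.974 m/s
Transfer speed at r₂ (apoapsis): v₂ₜ = √(GM(2/r₂ − 1/a_t)) = 508.02 m/s
(b) ΔV₂ = v₂ − v₂ₜ = 262.954 m/s ≈ 263 m/s
(c) ΔV_total = ΔV₁ + ΔV₂ = 630.913 m/s ≈ 630.9 m/s

Final answer:
(a) ΔV₁ = 368 m/s
(b) ΔV₂ = 263 m/s
(c) ΔV_total = 630.9 m/s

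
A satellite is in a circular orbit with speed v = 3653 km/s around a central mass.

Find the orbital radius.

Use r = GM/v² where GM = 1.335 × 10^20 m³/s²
v = 3653 km/s = 3.653 × 10^6 m/s
GM = 1.335 × 10^20 m³/s²
v² = 1.33444 × 10^13 m²/s²
r = GM/v² = (1.335 × 10^20) / (1.33444 × 10^13) = 1.00042 × 10^7 m ≈ 10 Mm

Final answer: 10 Mm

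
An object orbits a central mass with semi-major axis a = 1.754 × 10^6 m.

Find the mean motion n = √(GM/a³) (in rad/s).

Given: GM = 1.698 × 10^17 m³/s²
a = 1.754 × 10^6 m
GM = 1.698 × 10^17 m³/s²
a³ = 5.39621 × 10^18 m³
GM/a³ = (1.698 × 10^17) / (5.39621 × 10^18) = 0.0314665 s⁻²
n = √(GM/a³) = 0.177388 rad/s ≈ 0.1774 rad/s

Final answer: n = 0.1774 rad/s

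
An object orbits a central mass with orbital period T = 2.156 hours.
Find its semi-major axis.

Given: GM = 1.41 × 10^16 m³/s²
T = 2.156 hours = 7761.6 s
GM = 1.41 × 10^16 m³/s²
Kepler's third law: a³ = GM T² / (4π²)
T² = 6.02424 × 10^7 s²
a³ = (1.41 × 10^16) × (6.02424 × 10^7) / (4π²) = 2.1516 × 10^22 m³
a = (a³)^(1/3) = 2.78134 × 10^7 m ≈ 27.81 Mm

Final answer: 27.81 Mm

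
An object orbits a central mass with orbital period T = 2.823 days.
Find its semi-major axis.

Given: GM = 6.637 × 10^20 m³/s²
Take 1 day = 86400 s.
T = 2.823 days = 243907 s
GM = 6.637 × 10^20 m³/s²
Kepler's third law: a³ = GM T² / (4π²)
T² = 5.94907 × 10^10 s²
a³ = (6.637 × 10^20) × (5.94907 × 10^10) / (4π²) = 1.00014 × 10^30 m³
a = (a³)^(1/3) = 1.00005 × 10^10 m ≈ 10 Gm

Final answer: 10 Gm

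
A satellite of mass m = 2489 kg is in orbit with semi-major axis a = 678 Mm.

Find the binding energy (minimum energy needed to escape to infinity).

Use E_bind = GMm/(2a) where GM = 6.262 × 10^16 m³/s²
a = 678 Mm = 6.78 × 10^8 m
GM = 6.262 × 10^16 m³/s²
m = 2489 kg
GMm = 6.262 × 10^16 × 2489 = 1.55861 × 10^20 m³·kg/s²
2a = 1.356 × 10^9 m
E_bind = GMm/(2a) = 1.14942 × 10^11 J ≈ 114.9 GJ

Final answer: 114.9 GJ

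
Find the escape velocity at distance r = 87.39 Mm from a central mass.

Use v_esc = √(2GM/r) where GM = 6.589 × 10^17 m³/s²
r = 87.39 Mm = 8.739 × 10^7 m
GM = 6.589 × 10^17 m³/s²
2GM/r = 2 × (6.589 × 10^17) / (8.739 × 10^7) = 1.50795 × 10^10 m²/s²
v_esc = √(2GM/r) = 122799 m/s ≈ 122.8 km/s

Final answer: 122.8 km/s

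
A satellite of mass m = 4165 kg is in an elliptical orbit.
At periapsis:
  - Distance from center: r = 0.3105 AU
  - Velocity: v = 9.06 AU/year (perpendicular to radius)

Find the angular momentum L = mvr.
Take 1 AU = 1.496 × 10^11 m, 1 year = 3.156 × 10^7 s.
r = 0.3105 AU = 4.64508 × 10^10 m
v = 9.06 AU/year = 42946 m/s
vr = 42946 × 4.64508 × 10^10 = 1.99488 × 10^15 m²/s
L = m × vr = 4165 × 1.99488 × 10^15 = 8.30866 × 10^18 kg·m²/s ≈ 8.309 × 10^18 kg·m²/s

Final answer: L = 8.309 × 10^18 kg·m²/s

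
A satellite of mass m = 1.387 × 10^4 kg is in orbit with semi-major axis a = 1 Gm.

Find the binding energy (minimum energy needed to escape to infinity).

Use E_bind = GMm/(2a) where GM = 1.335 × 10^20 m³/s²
a = 1 Gm = 1 × 10^9 m
GM = 1.335 × 10^20 m³/s²
m = 1.387 × 10^4 kg
GMm = 1.335 × 10^20 × 13870 = 1.85165 × 10^24 m³·kg/s²
2a = 2 × 10^9 m
E_bind = GMm/(2a) = 9.25822 × 10^14 J ≈ 925.8 TJ

Final answer: 925.8 TJ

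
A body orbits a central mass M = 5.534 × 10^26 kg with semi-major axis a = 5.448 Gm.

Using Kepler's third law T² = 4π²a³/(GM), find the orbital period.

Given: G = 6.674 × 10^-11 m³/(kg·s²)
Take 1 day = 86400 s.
M = 5.534 × 10^26 kg
GM = G × M = 6.674 × 10^-11 × 5.534 × 10^26 = 3.69339 × 10^16 m³/s²
a = 5.448 Gm = 5.448 × 10^9 m
a³ = 1.617 × 10^29 m³
T = 2π √(a³/GM) = 2π √((1.617 × 10^29) / (3.69339 × 10^16)) = 2π × 2.09239 × 10^6 s
T = 1.31469 × 10^7 s ≈ 152.2 days

Final answer: 152.2 days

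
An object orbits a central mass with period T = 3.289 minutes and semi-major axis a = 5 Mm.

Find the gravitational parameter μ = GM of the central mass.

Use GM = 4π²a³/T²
T = 3.289 minutes = 197.34 s
a = 5 Mm = 5 × 10^6 m
a³ = 1.25 × 10^20 m³
T² = 38943.1 s²
GM = 4π² × (1.25 × 10^20) / 38943.1 = 1.26718 × 10^17 m³/s²
GM ≈ 1.267 × 10^17 m³/s²

Final answer: GM = 1.267 × 10^17 m³/s²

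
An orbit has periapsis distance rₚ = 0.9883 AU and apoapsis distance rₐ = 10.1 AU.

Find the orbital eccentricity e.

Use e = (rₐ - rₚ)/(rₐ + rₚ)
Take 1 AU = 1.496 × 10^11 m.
rₚ = 0.9883 AU = 1.4785 × 10^11 m
rₐ = 10.1 AU = 1.51096 × 10^12 m
rₐ − rₚ = 1.36311 × 10^12 m
rₐ + rₚ = 1.65881 × 10^12 m
e = (rₐ − rₚ)/(rₐ + rₚ) = 0.82174

Final answer: e = 0.8217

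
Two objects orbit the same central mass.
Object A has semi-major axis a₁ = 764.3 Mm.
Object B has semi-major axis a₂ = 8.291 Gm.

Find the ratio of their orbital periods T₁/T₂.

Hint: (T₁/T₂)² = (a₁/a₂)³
a₁ = 764.3 Mm = 7.643 × 10^8 m
a₂ = 8.291 Gm = 8.291 × 10^9 m
a₁/a₂ = 0.0921843
T₁/T₂ = (a₁/a₂)^(3/2) = (0.0921843)^1.5 = 0.0279889

Final answer: T₁/T₂ = 0.02799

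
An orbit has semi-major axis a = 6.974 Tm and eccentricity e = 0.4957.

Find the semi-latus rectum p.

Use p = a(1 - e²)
a = 6.974 Tm = 6.974 × 10^12 m
e = 0.4957,  e² = 0.245718,  1 − e² = 0.754282
p = a(1 − e²) = 6.974 × 10^12 m × 0.754282 = 5.26036 × 10^12 m ≈ 5.26 Tm

Final answer: p = 5.26 Tm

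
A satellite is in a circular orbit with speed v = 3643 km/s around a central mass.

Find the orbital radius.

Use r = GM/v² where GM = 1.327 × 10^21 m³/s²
v = 3643 km/s = 3.643 × 10^6 m/s
GM = 1.327 × 10^21 m³/s²
v² = 1.32714 × 10^13 m²/s²
r = GM/v² = (1.327 × 10^21) / (1.32714 × 10^13) = 9.99891 × 10^7 m ≈ 99.99 Mm

Final answer: 99.99 Mm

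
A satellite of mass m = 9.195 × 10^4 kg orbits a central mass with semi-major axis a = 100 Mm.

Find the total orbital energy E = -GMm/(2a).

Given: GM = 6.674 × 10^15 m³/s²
a = 100 Mm = 1 × 10^8 m
GM = 6.674 × 10^15 m³/s²
2a = 2 × 10^8 m
GMm = 6.674 × 10^15 × 91950 = 6.13674 × 10^20 m³·kg/s²
E = −GMm/(2a) = -3.06837 × 10^12 J ≈ -3.068 TJ

Final answer: -3.068 TJ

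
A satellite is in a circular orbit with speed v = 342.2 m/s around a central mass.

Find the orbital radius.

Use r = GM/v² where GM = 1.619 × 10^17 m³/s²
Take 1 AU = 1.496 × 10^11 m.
v = 342.2 m/s
GM = 1.619 × 10^17 m³/s²
v² = 117101 m²/s²
r = GM/v² = (1.619 × 10^17) / 117101 = 1.38257 × 10^12 m ≈ 9.242 AU

Final answer: 9.242 AU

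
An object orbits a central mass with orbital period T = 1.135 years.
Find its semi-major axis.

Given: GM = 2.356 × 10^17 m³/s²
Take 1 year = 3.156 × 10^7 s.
T = 1.135 years = 3.58206 × 10^7 s
GM = 2.356 × 10^17 m³/s²
Kepler's third law: a³ = GM T² / (4π²)
T² = 1.28312 × 10^15 s²
a³ = (2.356 × 10^17) × (1.28312 × 10^15) / (4π²) = 7.6574 × 10^30 m³
a = (a³)^(1/3) = 1.97103 × 10^10 m ≈ 19.71 Gm

Final answer: 19.71 Gm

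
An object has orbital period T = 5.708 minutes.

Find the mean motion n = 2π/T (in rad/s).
T = 5.708 minutes = 342.48 s
n = 2π / 342.48 s = 0.0183461 rad/s ≈ 0.01835 rad/s

Final answer: n = 0.01835 rad/s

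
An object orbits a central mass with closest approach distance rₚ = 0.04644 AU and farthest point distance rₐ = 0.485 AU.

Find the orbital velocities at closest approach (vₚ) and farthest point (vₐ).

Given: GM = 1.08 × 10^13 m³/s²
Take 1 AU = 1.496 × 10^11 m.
rₚ = 0.04644 AU = 6.94742 × 10^9 m
rₐ = 0.485 AU = 7.2556 × 10^10 m
GM = 1.08 × 10^13 m³/s²
a = (rₚ + rₐ)/2 = 3.97517 × 10^10 m
Vis-viva: v² = GM (2/r − 1/a)
vₚ² = 1.08 × 10^13 × (2.87876 × 10^-10 − 2.51561 × 10^-11) = 2837.38 m²/s²
vₚ = 53.2671 m/s ≈ 53.27 m/s
vₐ² = 1.08 × 10^13 × (2.75649 × 10^-11 − 2.51561 × 10^-11) = 26.0147 m²/s²
vₐ = 5.10046 m/s ≈ 5.1 m/s

Final answer: vₚ = 53.27 m/s, vₐ = 5.1 m/s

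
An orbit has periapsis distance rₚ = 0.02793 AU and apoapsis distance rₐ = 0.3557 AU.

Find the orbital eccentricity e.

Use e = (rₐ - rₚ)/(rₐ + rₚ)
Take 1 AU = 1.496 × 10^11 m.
rₚ = 0.02793 AU = 4.17833 × 10^9 m
rₐ = 0.3557 AU = 5.32127 × 10^10 m
rₐ − rₚ = 4.90344 × 10^10 m
rₐ + rₚ = 5.7391 × 10^10 m
e = (rₐ − rₚ)/(rₐ + rₚ) = 0.854391

Final answer: e = 0.8544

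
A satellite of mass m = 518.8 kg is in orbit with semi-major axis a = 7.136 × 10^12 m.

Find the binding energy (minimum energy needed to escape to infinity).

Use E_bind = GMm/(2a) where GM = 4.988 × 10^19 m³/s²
a = 7.136 × 10^12 m
GM = 4.988 × 10^19 m³/s²
m = 518.8 kg
GMm = 4.988 × 10^19 × 518.8 = 2.58777 × 10^22 m³·kg/s²
2a = 1.4272 × 10^13 m
E_bind = GMm/(2a) = 1.81318 × 10^9 J ≈ 1.813 GJ

Final answer: 1.813 GJ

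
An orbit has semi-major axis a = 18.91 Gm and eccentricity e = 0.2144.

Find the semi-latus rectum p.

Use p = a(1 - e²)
a = 18.91 Gm = 1.891 × 10^10 m
e = 0.2144,  e² = 0.0459674,  1 − e² = 0.954033
p = a(1 − e²) = 1.891 × 10^10 m × 0.954033 = 1.80408 × 10^10 m ≈ 18.04 Gm

Final answer: p = 18.04 Gm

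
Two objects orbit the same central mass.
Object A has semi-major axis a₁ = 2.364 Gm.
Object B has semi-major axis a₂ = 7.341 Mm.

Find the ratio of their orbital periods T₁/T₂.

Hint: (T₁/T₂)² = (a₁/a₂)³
a₁ = 2.364 Gm = 2.364 × 10^9 m
a₂ = 7.341 Mm = 7.341 × 10^6 m
a₁/a₂ = 322.027
T₁/T₂ = (a₁/a₂)^(3/2) = (322.027)^1.5 = 5778.81

Final answer: T₁/T₂ = 5779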